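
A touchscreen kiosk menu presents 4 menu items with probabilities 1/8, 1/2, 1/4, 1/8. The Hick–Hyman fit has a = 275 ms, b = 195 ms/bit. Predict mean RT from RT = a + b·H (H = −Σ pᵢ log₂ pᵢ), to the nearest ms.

616 ms

Each term −pᵢ log₂ pᵢ: 0.125·3 + 0.5·1 + 0.25·2 + 0.125·3; summed, H = 1.750 bits.
Mean RT = a + bH = 275 + 195·1.750 = 616.25 ms.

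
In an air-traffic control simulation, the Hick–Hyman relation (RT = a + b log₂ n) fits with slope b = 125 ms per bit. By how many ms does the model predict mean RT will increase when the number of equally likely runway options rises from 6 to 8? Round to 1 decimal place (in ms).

51.9 ms

ΔRT = (a + b log₂ n₂) − (a + b log₂ n₁) = b·(log₂ n₂ − log₂ n₁).
log₂(8) − log₂(6) = 3 − 2.5850 = 0.4150.
ΔRT = 125 × 0.4150 = 51.880 ms.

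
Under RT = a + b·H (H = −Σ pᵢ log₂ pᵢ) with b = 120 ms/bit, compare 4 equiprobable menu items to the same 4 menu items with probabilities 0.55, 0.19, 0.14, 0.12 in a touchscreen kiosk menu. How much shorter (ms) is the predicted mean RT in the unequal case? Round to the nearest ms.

37 ms

The RT saving is b·ΔH. Equiprobable H₀ = log₂(4) = 2.0000 bits; with the given probabilities H = 1.6938 bits.
b·(H₀ − H) = 120 × (2.0000 − 1.6938) = 36.75 ms.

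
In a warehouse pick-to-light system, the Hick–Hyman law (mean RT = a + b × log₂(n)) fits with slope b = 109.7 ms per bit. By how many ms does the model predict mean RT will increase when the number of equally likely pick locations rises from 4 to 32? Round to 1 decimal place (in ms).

329.1 ms

ΔRT = (a + b log₂ n₂) − (a + b log₂ n₁) = b·(log₂ n₂ − log₂ n₁).
log₂(32) − log₂(4) = log₂(32/4) = log₂(8) = 3.
ΔRT = 109.7 × 3.0000 = 329.100 ms.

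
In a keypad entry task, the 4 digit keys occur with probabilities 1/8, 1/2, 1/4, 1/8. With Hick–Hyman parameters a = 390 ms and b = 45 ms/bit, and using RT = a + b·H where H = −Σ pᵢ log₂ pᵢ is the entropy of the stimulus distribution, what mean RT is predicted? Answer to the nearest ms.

469 ms

Each term −pᵢ log₂ pᵢ: 0.125·3 + 0.5·1 + 0.25·2 + 0.125·3; summed, H = 1.750 bits.
Mean RT = a + bH = 390 + 45·1.750 = 468.75 ms.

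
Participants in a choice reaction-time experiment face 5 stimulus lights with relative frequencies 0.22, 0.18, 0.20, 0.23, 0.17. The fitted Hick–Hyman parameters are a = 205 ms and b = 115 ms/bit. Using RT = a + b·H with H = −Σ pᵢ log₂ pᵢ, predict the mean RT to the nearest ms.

471 ms

Entropy contributions −pᵢ log₂ pᵢ: 0.4806, 0.4453, 0.4644, 0.4877, 0.4346; sum H = 2.3125 bits.
RT = a + bH = 205 + 115·2.3125 = 470.94 ms.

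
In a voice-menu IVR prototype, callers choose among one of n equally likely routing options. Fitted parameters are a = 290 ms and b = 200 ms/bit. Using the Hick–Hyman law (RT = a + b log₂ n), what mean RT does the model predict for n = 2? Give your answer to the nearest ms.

490 ms

log₂(2) = 1 bits, so RT = 290 + 200 × 1 ≈ 490.000 ms.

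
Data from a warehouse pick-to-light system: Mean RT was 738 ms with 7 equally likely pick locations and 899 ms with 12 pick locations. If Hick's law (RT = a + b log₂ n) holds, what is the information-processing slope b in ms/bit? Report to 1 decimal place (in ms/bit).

207.0 ms/bit

b = (RT₂ − RT₁)/(log₂ n₂ − log₂ n₁) = (899 − 738)/(3.5850 − 2.8074) = 207.045 ms/bit.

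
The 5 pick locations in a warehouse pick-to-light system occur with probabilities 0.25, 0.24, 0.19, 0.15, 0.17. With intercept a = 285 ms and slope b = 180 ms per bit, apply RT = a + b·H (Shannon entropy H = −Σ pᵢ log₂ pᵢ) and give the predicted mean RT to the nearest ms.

698 ms

Entropy contributions −pᵢ log₂ pᵢ: 0.5000, 0.4941, 0.4552, 0.4105, 0.4346; sum H = 2.2945 bits.
RT = a + bH = 285 + 180·2.2945 = 698.01 ms.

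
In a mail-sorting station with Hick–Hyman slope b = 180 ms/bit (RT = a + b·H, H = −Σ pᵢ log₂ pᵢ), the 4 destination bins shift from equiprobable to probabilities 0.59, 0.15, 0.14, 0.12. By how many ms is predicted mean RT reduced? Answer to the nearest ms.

The RT saving is b·ΔH. Equiprobable H₀ = log₂(4) = 2.0000 bits; with the given probabilities H = 1.6238 bits.
b·(H₀ − H) = 180 × (2.0000 − 1.6238) = 67.71 ms.

68 ms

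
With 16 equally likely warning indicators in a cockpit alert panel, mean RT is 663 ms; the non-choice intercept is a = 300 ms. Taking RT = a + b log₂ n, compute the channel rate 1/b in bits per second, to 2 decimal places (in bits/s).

11.02 bits/s

Choice component = 663 − 300 = 363 ms over log₂(16) = 4 bits.
b = 363 / 4 = 90.750 ms/bit, so 1/b = 11.019 bits/s.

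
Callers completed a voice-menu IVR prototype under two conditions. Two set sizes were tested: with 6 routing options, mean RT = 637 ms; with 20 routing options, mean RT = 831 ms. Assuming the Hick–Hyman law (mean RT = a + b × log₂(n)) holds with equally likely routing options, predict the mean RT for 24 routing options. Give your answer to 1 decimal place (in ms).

860.4 ms

Solve the two-equation system in a and b:
  b = (831 − 637) / (log₂ 20 − log₂ 6) = 194 / (4.3219 − 2.5850) = 111.689 ms/bit
  a = 637 − 111.689 × 2.5850 = 348.288 ms
Then RT(24) = 348.288 + 111.689 × log₂ 24 = 348.288 + 111.689 × 4.5850 ≈ 860.378 ms.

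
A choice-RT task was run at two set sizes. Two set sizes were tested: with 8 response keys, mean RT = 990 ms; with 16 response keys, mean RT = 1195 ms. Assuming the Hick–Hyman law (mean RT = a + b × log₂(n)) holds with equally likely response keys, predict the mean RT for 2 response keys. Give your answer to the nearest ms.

Solve the two-equation system in a and b:
  b = (1195 − 990) / (log₂ 16 − log₂ 8) = 205 / (4 − 3) = 205 ms/bit
  a = 990 − 205 × 3 = 375 ms
Then RT(2) = 375 + 205 × log₂ 2 = 375 + 205 × 1 ≈ 580.000 ms.

580 ms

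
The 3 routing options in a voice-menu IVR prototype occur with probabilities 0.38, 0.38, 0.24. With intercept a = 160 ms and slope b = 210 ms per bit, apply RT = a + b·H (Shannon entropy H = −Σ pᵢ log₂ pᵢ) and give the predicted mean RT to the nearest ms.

H = 0.38·log₂(1/0.38) + 0.38·log₂(1/0.38) + 0.24·log₂(1/0.24) = 1.5550 bits.
RT = 160 + 210 × 1.5550 = 486.56 ms.

487 ms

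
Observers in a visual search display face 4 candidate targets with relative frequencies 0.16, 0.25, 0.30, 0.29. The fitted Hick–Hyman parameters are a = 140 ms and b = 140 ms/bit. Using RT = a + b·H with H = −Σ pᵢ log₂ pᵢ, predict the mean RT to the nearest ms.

415 ms

H = 0.16·log₂(1/0.16) + 0.25·log₂(1/0.25) + 0.30·log₂(1/0.30) + 0.29·log₂(1/0.29) = 1.9620 bits.
RT = 140 + 140 × 1.9620 = 414.68 ms.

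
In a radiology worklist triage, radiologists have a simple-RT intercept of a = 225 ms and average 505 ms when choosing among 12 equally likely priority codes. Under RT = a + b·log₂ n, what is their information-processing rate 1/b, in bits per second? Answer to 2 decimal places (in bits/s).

12.80 bits/s

b = (505 − 225)/log₂ 12 = 280/3.5850 = 78.104 ms per bit = 0.07810 s/bit; the reciprocal is 12.803 bits/s.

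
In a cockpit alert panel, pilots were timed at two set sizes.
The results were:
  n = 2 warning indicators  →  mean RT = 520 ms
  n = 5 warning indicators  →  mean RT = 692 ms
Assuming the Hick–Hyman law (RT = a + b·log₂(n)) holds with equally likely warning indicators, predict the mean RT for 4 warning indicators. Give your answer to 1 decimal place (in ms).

650.1 ms

Fit slope and intercept:
  b = (692 − 520) / (log₂ 5 − log₂ 2) = 172 / (2.3219 − 1) = 130.113 ms/bit
  a = 520 − 130.113 × 1 = 389.887 ms
Then RT(4) = 389.887 + 130.113 × log₂ 4 = 389.887 + 130.113 × 2 ≈ 650.113 ms.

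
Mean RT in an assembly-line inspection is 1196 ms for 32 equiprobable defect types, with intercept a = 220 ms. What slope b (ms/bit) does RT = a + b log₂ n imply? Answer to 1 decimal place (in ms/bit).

195.2 ms/bit

log₂(32) = 5 bits.
b = (RT − a)/log₂ n = (1196 − 220) / 5 = 195.200 ms/bit.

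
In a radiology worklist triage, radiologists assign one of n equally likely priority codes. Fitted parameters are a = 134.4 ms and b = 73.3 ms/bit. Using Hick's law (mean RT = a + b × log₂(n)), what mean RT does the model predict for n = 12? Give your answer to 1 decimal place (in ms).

log₂(12) = 3.5850 bits, so RT = 134.4 + 73.3 × 3.5850 ≈ 397.178 ms.

397.2 ms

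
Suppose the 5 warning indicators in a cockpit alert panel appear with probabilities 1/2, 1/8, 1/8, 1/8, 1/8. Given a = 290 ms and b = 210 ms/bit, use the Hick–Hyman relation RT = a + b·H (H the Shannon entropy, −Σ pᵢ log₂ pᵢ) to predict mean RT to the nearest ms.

Each term −pᵢ log₂ pᵢ: 0.5·1 + 0.125·3 + 0.125·3 + 0.125·3 + 0.125·3; summed, H = 2.000 bits.
Mean RT = a + bH = 290 + 210·2.000 = 710.00 ms.

710 ms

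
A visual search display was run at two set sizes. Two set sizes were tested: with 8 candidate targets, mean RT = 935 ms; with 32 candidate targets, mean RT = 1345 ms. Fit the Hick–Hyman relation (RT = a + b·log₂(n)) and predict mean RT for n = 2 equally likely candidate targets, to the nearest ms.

525 ms

RT is linear in log₂ n, so two points fix the line:
  b = (1345 − 935) / (log₂ 32 − log₂ 8) = 410 / (5 − 3) = 205 ms/bit
  a = 935 − 205 × 3 = 320 ms
Then RT(2) = 320 + 205 × log₂ 2 = 320 + 205 × 1 ≈ 525.000 ms.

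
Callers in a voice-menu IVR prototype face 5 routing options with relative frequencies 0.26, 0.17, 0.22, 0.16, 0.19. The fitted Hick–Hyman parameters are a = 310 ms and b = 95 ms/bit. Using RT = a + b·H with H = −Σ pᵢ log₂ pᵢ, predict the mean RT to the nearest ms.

528 ms

H = 0.26·log₂(1/0.26) + 0.17·log₂(1/0.17) + 0.22·log₂(1/0.22) + 0.16·log₂(1/0.16) + 0.19·log₂(1/0.19) = 2.2987 bits.
RT = 310 + 95 × 2.2987 = 528.38 ms.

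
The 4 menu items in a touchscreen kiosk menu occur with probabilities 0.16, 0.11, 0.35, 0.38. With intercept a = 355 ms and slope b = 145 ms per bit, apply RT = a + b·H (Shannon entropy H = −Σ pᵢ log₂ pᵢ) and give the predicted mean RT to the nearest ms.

621 ms

Entropy contributions −pᵢ log₂ pᵢ: 0.4230, 0.3503, 0.5301, 0.5305; sum H = 1.8339 bits.
RT = a + bH = 355 + 145·1.8339 = 620.91 ms.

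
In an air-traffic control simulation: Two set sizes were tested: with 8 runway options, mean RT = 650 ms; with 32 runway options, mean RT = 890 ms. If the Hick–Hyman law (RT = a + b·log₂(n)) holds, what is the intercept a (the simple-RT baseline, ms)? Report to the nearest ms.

b = (RT₂ − RT₁)/(log₂ n₂ − log₂ n₁) = (890 − 650)/(5 − 3) = 120 ms/bit.
Intercept: a = 650 − 120·log₂(8) = 290.000 ms.

290 ms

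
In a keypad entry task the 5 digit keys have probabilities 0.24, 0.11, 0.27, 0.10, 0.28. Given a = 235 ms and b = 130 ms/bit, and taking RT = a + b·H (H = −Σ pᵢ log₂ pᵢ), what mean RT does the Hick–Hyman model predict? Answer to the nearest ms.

H = 0.24·log₂(1/0.24) + 0.11·log₂(1/0.11) + 0.27·log₂(1/0.27) + 0.10·log₂(1/0.10) + 0.28·log₂(1/0.28) = 2.2009 bits.
RT = 235 + 130 × 2.2009 = 521.11 ms.

521 ms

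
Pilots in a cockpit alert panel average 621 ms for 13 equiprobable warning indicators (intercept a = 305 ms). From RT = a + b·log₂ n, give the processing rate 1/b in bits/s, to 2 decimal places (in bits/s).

11.71 bits/s

b = (621 − 305)/log₂ 13 = 316/3.7004 = 85.395 ms per bit = 0.08540 s/bit; the reciprocal is 11.710 bits/s.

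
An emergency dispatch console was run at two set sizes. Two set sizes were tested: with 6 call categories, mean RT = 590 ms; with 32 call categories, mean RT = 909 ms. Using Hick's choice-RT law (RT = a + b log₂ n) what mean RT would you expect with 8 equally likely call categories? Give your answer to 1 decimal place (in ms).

With log₂ n on the abscissa the relation is linear; from the two conditions:
  b = (909 − 590) / (log₂ 32 − log₂ 6) = 319 / (5 − 2.5850) = 132.089 ms/bit
  a = 590 − 132.089 × 2.5850 = 248.555 ms
Then RT(8) = 248.555 + 132.089 × log₂ 8 = 248.555 + 132.089 × 3 ≈ 644.822 ms.

644.8 ms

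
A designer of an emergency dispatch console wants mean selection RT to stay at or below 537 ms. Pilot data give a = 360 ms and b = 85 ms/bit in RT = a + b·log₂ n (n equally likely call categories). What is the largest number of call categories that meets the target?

4

Information budget: (537 − 360)/85 = 2.0824 bits, so n ≤ 2^2.0824 = 4.235 → at most 4.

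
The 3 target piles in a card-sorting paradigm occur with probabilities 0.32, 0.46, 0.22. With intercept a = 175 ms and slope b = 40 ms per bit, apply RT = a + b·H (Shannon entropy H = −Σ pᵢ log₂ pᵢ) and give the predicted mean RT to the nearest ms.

Entropy contributions −pᵢ log₂ pᵢ: 0.5260, 0.5153, 0.4806; sum H = 1.5219 bits.
RT = a + bH = 175 + 40·1.5219 = 235.88 ms.

236 ms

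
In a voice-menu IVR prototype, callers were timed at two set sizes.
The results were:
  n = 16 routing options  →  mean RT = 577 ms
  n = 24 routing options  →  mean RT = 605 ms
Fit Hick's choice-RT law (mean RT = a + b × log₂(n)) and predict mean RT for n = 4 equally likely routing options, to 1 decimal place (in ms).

Solve the two-equation system in a and b:
  b = (605 − 577) / (log₂ 24 − log₂ 16) = 28 / (4.5850 − 4) = 47.866 ms/bit
  a = 577 − 47.866 × 4 = 385.535 ms
Then RT(4) = 385.535 + 47.866 × log₂ 4 = 385.535 + 47.866 × 2 ≈ 481.267 ms.

481.3 ms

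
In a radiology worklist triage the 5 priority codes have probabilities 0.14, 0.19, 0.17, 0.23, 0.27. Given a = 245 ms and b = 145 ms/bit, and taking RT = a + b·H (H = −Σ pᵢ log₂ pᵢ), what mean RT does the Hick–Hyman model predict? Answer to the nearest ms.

576 ms

Entropy contributions −pᵢ log₂ pᵢ: 0.3971, 0.4552, 0.4346, 0.4877, 0.5100; sum H = 2.2846 bits.
RT = a + bH = 245 + 145·2.2846 = 576.27 ms.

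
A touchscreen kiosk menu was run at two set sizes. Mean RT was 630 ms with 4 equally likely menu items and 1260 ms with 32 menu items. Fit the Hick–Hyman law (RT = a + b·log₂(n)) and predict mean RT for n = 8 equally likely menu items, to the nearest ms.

RT is linear in log₂ n, so two points fix the line:
  b = (1260 − 630) / (log₂ 32 − log₂ 4) = 630 / (5 − 2) = 210 ms/bit
  a = 630 − 210 × 2 = 210 ms
Then RT(8) = 210 + 210 × log₂ 8 = 210 + 210 × 3 ≈ 840.000 ms.

840 ms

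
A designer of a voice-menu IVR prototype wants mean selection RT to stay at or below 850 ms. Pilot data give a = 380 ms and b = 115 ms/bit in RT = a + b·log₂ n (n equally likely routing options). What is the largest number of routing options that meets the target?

16

Information budget: (850 − 380)/115 = 4.0870 bits, so n ≤ 2^4.0870 = 16.994 → at most 16.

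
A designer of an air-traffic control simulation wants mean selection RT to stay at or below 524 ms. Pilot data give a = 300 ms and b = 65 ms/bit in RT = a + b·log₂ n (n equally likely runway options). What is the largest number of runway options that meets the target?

Set 300 + 65·log₂ n ≤ 524 → log₂ n ≤ (524 − 300)/65 = 3.4462.
So n ≤ 2^3.4462 = 10.899; the largest integer n is 10.

10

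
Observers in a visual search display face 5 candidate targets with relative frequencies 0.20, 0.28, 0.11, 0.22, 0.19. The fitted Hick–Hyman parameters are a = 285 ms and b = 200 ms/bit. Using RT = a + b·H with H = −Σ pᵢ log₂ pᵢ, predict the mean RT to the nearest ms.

Entropy contributions −pᵢ log₂ pᵢ: 0.4644, 0.5142, 0.3503, 0.4806, 0.4552; sum H = 2.2647 bits.
RT = a + bH = 285 + 200·2.2647 = 737.94 ms.

738 ms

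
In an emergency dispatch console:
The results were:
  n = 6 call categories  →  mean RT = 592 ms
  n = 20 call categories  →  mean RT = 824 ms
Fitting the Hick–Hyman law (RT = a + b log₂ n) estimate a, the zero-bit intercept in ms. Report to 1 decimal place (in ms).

246.7 ms

The slope on a log₂ axis is (824 − 592) / (4.3219 − 2.5850) = 133.566 ms/bit.
a = RT₁ − b·log₂ n₁ = 592 − 133.566 × 2.5850 = 246.736 ms.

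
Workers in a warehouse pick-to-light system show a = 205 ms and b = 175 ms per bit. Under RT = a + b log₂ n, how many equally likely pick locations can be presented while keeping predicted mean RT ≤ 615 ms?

Set 205 + 175·log₂ n ≤ 615 → log₂ n ≤ (615 − 205)/175 = 2.3429.
So n ≤ 2^2.3429 = 5.073; the largest integer n is 5.

5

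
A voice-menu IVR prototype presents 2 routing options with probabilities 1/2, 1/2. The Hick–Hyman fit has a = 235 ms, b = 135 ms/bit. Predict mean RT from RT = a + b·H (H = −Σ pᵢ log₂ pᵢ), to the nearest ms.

H = −Σ pᵢ log₂ pᵢ = 0.5·1 + 0.5·1 = 1.000 bits.
RT = 235 + 135 × 1.000 = 370.00 ms.

370 ms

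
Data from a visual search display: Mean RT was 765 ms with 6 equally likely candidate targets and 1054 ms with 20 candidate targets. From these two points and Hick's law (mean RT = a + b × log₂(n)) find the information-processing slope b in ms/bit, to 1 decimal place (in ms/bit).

166.4 ms/bit

b = (RT₂ − RT₁)/(log₂ n₂ − log₂ n₁) = (1054 − 765)/(4.3219 − 2.5850) = 166.382 ms/bit.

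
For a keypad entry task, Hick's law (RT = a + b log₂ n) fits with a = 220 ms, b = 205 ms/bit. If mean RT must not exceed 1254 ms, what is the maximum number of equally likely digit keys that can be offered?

Set 220 + 205·log₂ n ≤ 1254 → log₂ n ≤ (1254 − 220)/205 = 5.0439.
So n ≤ 2^5.0439 = 32.989; the largest integer n is 32.

32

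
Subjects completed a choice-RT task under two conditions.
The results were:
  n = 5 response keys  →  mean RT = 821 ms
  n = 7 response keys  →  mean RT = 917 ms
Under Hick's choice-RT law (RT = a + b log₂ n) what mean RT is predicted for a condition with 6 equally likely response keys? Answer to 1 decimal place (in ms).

Fit slope and intercept:
  b = (917 − 821) / (log₂ 7 − log₂ 5) = 96 / (2.8074 − 2.3219) = 197.764 ms/bit
  a = 821 − 197.764 × 2.3219 = 361.806 ms
Then RT(6) = 361.806 + 197.764 × log₂ 6 = 361.806 + 197.764 × 2.5850 ≈ 873.019 ms.

873.0 ms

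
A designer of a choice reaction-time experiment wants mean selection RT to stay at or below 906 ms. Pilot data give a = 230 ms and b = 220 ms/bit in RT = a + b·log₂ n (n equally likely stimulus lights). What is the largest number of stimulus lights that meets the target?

8

220·log₂ n ≤ 906 − 230 = 676, giving log₂ n ≤ 3.0727 and n ≤ 8.414. The largest whole number is 8.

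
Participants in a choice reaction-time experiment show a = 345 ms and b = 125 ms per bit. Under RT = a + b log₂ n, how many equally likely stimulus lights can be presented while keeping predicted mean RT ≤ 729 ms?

Set 345 + 125·log₂ n ≤ 729 → log₂ n ≤ (729 − 345)/125 = 3.0720.
So n ≤ 2^3.0720 = 8.409; the largest integer n is 8.

8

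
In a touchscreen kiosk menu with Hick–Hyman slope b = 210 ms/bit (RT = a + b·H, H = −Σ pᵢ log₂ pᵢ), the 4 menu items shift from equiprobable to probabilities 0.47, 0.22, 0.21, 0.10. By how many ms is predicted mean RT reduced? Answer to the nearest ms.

Equiprobable entropy H₀ = log₂ 4 = 2.0000 bits.
Skewed entropy H = −Σ pᵢ log₂ pᵢ = 1.7975 bits.
ΔRT = b·(H₀ − H) = 210 × 0.2025 = 42.52 ms.

43 ms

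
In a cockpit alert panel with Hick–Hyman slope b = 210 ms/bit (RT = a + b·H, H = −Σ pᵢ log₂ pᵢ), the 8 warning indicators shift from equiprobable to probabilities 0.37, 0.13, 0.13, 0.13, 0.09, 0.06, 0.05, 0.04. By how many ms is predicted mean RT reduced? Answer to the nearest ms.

76 ms

The RT saving is b·ΔH. Equiprobable H₀ = log₂(8) = 3.0000 bits; with the given probabilities H = 2.6367 bits.
b·(H₀ − H) = 210 × (3.0000 − 2.6367) = 76.29 ms.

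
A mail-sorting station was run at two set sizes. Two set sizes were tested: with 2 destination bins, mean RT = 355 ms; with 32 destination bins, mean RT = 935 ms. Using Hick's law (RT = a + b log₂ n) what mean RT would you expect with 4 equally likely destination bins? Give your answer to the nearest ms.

RT is linear in log₂ n, so two points fix the line:
  b = (935 − 355) / (log₂ 32 − log₂ 2) = 580 / (5 − 1) = 145 ms/bit
  a = 355 − 145 × 1 = 210 ms
Then RT(4) = 210 + 145 × log₂ 4 = 210 + 145 × 2 ≈ 500.000 ms.

500 ms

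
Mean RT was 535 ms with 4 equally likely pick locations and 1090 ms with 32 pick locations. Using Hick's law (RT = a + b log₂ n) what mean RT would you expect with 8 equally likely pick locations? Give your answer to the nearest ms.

720 ms

With log₂ n on the abscissa the relation is linear; from the two conditions:
  b = (1090 − 535) / (log₂ 32 − log₂ 4) = 555 / (5 − 2) = 185 ms/bit
  a = 535 − 185 × 2 = 165 ms
Then RT(8) = 165 + 185 × log₂ 8 = 165 + 185 × 3 ≈ 720.000 ms.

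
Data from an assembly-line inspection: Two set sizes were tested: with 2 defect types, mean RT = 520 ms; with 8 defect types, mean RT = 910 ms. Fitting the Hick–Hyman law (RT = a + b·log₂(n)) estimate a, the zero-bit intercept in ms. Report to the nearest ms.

b = (RT₂ − RT₁)/(log₂ n₂ − log₂ n₁) = (910 − 520)/(3 − 1) = 195 ms/bit.
Intercept: a = 520 − 195·log₂(2) = 325.000 ms.

325 ms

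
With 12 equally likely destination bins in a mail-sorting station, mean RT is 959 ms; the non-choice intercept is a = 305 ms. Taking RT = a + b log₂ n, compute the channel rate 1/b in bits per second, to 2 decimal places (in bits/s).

5.48 bits/s

b = (959 − 305)/log₂ 12 = 654/3.5850 = 182.429 ms per bit = 0.18243 s/bit; the reciprocal is 5.482 bits/s.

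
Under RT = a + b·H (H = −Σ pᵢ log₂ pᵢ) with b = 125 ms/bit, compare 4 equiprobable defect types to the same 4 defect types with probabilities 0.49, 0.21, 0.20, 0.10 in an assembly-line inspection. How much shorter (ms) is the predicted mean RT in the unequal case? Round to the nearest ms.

28 ms

Equiprobable entropy H₀ = log₂ 4 = 2.0000 bits.
Skewed entropy H = −Σ pᵢ log₂ pᵢ = 1.7737 bits.
ΔRT = b·(H₀ − H) = 125 × 0.2263 = 28.29 ms.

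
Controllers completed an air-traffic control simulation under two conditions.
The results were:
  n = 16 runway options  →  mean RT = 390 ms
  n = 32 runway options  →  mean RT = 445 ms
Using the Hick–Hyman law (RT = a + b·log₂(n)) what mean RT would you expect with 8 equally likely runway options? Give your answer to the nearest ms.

335 ms

With log₂ n on the abscissa the relation is linear; from the two conditions:
  b = (445 − 390) / (log₂ 32 − log₂ 16) = 55 / (5 − 4) = 55 ms/bit
  a = 390 − 55 × 4 = 170 ms
Then RT(8) = 170 + 55 × log₂ 8 = 170 + 55 × 3 ≈ 335.000 ms.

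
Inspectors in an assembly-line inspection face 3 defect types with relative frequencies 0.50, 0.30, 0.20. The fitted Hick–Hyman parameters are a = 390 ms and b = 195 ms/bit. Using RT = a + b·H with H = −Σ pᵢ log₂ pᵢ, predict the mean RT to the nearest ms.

680 ms

H = 0.50·log₂(1/0.50) + 0.30·log₂(1/0.30) + 0.20·log₂(1/0.20) = 1.4855 bits.
RT = 390 + 195 × 1.4855 = 679.67 ms.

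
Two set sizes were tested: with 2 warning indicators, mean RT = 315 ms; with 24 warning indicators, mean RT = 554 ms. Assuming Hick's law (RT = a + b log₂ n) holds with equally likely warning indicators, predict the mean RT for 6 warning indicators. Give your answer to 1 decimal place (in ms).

420.7 ms

Fit slope and intercept:
  b = (554 − 315) / (log₂ 24 − log₂ 2) = 239 / (4.5850 − 1) = 66.667 ms/bit
  a = 315 − 66.667 × 1 = 248.333 ms
Then RT(6) = 248.333 + 66.667 × log₂ 6 = 248.333 + 66.667 × 2.5850 ≈ 420.665 ms.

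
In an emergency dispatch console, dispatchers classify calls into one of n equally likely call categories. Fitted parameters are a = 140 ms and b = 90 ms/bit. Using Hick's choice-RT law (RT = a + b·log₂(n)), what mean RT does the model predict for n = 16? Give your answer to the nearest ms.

log₂(16) = 4 bits, so RT = 140 + 90 × 4 ≈ 500.000 ms.

500 ms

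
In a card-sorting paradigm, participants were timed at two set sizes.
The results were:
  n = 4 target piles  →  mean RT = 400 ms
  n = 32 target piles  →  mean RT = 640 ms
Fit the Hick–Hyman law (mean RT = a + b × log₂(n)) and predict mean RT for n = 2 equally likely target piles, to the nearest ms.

Solve the two-equation system in a and b:
  b = (640 − 400) / (log₂ 32 − log₂ 4) = 240 / (5 − 2) = 80 ms/bit
  a = 400 − 80 × 2 = 240 ms
Then RT(2) = 240 + 80 × log₂ 2 = 240 + 80 × 1 ≈ 320.000 ms.

320 ms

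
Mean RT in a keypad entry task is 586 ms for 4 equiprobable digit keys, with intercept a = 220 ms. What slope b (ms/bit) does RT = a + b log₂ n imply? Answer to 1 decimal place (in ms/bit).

b = (586 − 220) / log₂(4) = 366 / 2 = 183.000 ms/bit.

183.0 ms/bit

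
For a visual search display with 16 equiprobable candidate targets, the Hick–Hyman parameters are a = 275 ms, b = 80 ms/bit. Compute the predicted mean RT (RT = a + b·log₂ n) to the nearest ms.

log₂(16) = 4 bits, so RT = 275 + 80 × 4 ≈ 595.000 ms.

595 ms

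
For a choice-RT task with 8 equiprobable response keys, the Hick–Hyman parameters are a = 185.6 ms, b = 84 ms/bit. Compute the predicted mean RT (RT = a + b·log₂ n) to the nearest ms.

438 ms

log₂(8) = 3 bits, so RT = 185.6 + 84 × 3 ≈ 437.600 ms.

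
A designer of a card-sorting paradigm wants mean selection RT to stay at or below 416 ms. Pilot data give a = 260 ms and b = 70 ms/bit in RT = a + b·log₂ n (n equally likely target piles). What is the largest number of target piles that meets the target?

4

70·log₂ n ≤ 416 − 260 = 156, giving log₂ n ≤ 2.2286 and n ≤ 4.687. The largest whole number is 4.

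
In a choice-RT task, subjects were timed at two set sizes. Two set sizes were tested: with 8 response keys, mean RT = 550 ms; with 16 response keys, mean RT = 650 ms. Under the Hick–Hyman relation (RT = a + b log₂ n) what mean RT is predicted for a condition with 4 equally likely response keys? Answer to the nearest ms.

Solve the two-equation system in a and b:
  b = (650 − 550) / (log₂ 16 − log₂ 8) = 100 / (4 − 3) = 100 ms/bit
  a = 550 − 100 × 3 = 250 ms
Then RT(4) = 250 + 100 × log₂ 4 = 250 + 100 × 2 ≈ 450.000 ms.

450 ms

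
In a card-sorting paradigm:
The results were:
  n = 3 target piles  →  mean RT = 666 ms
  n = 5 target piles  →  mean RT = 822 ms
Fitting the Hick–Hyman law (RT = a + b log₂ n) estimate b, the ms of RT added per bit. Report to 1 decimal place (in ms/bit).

211.7 ms/bit

b = (RT₂ − RT₁)/(log₂ n₂ − log₂ n₁) = (822 − 666)/(2.3219 − 1.5850) = 211.679 ms/bit.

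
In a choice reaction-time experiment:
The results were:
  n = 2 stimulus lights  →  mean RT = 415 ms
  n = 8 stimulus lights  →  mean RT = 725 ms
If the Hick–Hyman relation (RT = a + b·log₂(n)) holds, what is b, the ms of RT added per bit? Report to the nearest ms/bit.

The slope on a log₂ axis is (725 − 415) / (3 − 1) = 155 ms/bit.

155 ms/bit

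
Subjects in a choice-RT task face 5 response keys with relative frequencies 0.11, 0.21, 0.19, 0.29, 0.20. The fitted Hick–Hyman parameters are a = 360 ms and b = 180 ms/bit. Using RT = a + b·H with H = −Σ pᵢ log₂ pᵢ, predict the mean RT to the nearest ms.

Entropy contributions −pᵢ log₂ pᵢ: 0.3503, 0.4728, 0.4552, 0.5179, 0.4644; sum H = 2.2606 bits.
RT = a + bH = 360 + 180·2.2606 = 766.91 ms.

767 ms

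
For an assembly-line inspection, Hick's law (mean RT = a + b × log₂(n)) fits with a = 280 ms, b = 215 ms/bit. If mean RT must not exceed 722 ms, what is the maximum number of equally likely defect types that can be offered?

Set 280 + 215·log₂ n ≤ 722 → log₂ n ≤ (722 − 280)/215 = 2.0558.
So n ≤ 2^2.0558 = 4.158; the largest integer n is 4.

4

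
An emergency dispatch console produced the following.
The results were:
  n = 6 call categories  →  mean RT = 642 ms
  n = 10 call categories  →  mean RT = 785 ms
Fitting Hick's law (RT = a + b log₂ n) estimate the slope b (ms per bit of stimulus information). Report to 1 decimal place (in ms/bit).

194.0 ms/bit

The slope on a log₂ axis is (785 − 642) / (3.3219 − 2.5850) = 194.039 ms/bit.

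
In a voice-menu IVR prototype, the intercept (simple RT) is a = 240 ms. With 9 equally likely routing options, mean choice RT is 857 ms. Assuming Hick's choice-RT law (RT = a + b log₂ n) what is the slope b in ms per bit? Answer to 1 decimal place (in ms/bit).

log₂(9) = 3.1699 bits.
b = (RT − a)/log₂ n = (857 − 240) / 3.1699 = 194.642 ms/bit.

194.6 ms/bit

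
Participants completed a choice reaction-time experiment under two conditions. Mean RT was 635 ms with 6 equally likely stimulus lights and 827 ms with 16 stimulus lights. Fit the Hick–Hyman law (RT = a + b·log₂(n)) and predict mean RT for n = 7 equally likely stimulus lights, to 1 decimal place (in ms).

665.2 ms

With log₂ n on the abscissa the relation is linear; from the two conditions:
  b = (827 − 635) / (log₂ 16 − log₂ 6) = 192 / (4 − 2.5850) = 135.685 ms/bit
  a = 635 − 135.685 × 2.5850 = 284.258 ms
Then RT(7) = 284.258 + 135.685 × log₂ 7 = 284.258 + 135.685 × 2.8074 ≈ 665.175 ms.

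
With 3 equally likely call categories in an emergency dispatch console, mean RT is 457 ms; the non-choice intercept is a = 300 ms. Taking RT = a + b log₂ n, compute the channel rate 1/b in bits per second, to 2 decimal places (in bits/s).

Choice component = 457 − 300 = 157 ms over log₂(3) = 1.5850 bits.
b = 157 / 1.5850 = 99.056 ms/bit, so 1/b = 10.095 bits/s.

10.10 bits/s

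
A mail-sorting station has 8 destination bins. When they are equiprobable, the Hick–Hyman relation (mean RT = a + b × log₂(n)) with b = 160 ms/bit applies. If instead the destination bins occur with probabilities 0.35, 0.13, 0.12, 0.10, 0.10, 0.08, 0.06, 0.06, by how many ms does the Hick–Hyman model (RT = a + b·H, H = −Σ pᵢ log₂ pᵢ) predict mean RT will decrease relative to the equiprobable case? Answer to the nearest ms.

The RT saving is b·ΔH. Equiprobable H₀ = log₂(8) = 3.0000 bits; with the given probabilities H = 2.7228 bits.
b·(H₀ − H) = 160 × (3.0000 − 2.7228) = 44.36 ms.

44 ms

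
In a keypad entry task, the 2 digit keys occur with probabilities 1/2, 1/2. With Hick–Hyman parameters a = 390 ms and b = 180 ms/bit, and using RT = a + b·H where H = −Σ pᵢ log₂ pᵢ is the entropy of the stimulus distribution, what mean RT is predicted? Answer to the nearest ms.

H = −Σ pᵢ log₂ pᵢ = 0.5·1 + 0.5·1 = 1.000 bits.
RT = 390 + 180 × 1.000 = 570.00 ms.

570 ms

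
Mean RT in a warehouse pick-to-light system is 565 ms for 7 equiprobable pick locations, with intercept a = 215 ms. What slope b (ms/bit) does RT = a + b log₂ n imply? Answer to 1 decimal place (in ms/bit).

b = (565 − 215) / log₂(7) = 350 / 2.8074 = 124.673 ms/bit.

124.7 ms/bit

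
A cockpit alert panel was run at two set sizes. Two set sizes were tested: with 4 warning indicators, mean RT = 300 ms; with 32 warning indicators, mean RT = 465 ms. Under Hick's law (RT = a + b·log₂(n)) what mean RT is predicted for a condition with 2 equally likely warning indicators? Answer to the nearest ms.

With log₂ n on the abscissa the relation is linear; from the two conditions:
  b = (465 − 300) / (log₂ 32 − log₂ 4) = 165 / (5 − 2) = 55 ms/bit
  a = 300 − 55 × 2 = 190 ms
Then RT(2) = 190 + 55 × log₂ 2 = 190 + 55 × 1 ≈ 245.000 ms.

245 ms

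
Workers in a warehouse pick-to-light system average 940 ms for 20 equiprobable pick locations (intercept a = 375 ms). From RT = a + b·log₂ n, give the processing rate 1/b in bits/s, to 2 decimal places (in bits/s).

7.65 bits/s

Choice component = 940 − 375 = 565 ms over log₂(20) = 4.3219 bits.
b = 565 / 4.3219 = 130.729 ms/bit, so 1/b = 7.649 bits/s.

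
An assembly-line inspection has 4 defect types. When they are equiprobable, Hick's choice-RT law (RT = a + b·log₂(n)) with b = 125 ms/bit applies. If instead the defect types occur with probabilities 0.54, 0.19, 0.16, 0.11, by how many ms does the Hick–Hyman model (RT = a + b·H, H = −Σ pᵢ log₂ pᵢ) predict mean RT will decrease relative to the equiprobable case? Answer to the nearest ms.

Equiprobable entropy H₀ = log₂ 4 = 2.0000 bits.
Skewed entropy H = −Σ pᵢ log₂ pᵢ = 1.7086 bits.
ΔRT = b·(H₀ − H) = 125 × 0.2914 = 36.43 ms.

36 ms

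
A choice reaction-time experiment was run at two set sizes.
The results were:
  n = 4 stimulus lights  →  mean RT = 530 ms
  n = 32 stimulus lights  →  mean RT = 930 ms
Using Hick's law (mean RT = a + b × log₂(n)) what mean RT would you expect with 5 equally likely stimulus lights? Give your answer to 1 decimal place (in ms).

572.9 ms

With log₂ n on the abscissa the relation is linear; from the two conditions:
  b = (930 − 530) / (log₂ 32 − log₂ 4) = 400 / (5 − 2) = 133.333 ms/bit
  a = 530 − 133.333 × 2 = 263.333 ms
Then RT(5) = 263.333 + 133.333 × log₂ 5 = 263.333 + 133.333 × 2.3219 ≈ 572.924 ms.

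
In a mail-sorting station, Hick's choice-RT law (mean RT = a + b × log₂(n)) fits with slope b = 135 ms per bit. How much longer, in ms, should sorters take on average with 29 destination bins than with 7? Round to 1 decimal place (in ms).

276.8 ms

ΔRT = (a + b log₂ n₂) − (a + b log₂ n₁) = b·(log₂ n₂ − log₂ n₁).
log₂(29) − log₂(7) = 4.8580 − 2.8074 = 2.0506.
ΔRT = 135 × 2.0506 = 276.835 ms.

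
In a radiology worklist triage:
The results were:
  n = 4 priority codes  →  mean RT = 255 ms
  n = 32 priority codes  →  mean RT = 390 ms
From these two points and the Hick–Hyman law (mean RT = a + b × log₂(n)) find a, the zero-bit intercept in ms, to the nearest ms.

The slope on a log₂ axis is (390 − 255) / (5 − 2) = 45 ms/bit.
a = RT₁ − b·log₂ n₁ = 255 − 45 × 2 = 165.000 ms.

165 ms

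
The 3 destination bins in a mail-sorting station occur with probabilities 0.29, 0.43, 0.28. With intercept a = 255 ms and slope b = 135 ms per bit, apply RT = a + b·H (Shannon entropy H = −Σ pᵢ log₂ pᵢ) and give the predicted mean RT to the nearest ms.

465 ms

Entropy contributions −pᵢ log₂ pᵢ: 0.5179, 0.5236, 0.5142; sum H = 1.5557 bits.
RT = a + bH = 255 + 135·1.5557 = 465.02 ms.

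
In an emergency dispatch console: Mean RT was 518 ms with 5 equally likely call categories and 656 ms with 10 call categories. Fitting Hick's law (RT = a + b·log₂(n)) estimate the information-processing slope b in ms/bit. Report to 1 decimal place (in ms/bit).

138.0 ms/bit

The slope on a log₂ axis is (656 − 518) / (3.3219 − 2.3219) = 138.000 ms/bit.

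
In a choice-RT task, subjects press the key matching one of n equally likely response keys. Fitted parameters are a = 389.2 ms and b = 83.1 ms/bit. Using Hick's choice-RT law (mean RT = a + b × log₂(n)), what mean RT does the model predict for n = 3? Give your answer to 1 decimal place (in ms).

520.9 ms

log₂(3) = 1.5850 bits, so RT = 389.2 + 83.1 × 1.5850 ≈ 520.910 ms.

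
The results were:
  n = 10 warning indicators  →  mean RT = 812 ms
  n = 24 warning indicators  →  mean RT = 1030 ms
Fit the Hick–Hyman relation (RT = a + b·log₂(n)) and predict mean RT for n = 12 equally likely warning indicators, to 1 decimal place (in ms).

857.4 ms

Fit slope and intercept:
  b = (1030 − 812) / (log₂ 24 − log₂ 10) = 218 / (4.5850 − 3.3219) = 172.600 ms/bit
  a = 812 − 172.600 × 3.3219 = 238.635 ms
Then RT(12) = 238.635 + 172.600 × log₂ 12 = 238.635 + 172.600 × 3.5850 ≈ 857.400 ms.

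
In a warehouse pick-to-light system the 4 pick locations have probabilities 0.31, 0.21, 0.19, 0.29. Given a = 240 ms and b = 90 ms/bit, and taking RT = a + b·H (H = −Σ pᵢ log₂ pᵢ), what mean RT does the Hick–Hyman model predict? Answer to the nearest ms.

417 ms

Entropy contributions −pᵢ log₂ pᵢ: 0.5238, 0.4728, 0.4552, 0.5179; sum H = 1.9697 bits.
RT = a + bH = 240 + 90·1.9697 = 417.28 ms.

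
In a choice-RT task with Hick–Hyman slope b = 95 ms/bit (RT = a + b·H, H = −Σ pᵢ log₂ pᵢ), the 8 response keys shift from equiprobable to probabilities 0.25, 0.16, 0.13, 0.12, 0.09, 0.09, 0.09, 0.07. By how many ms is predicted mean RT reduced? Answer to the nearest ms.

11 ms

Equiprobable entropy H₀ = log₂ 8 = 3.0000 bits.
Skewed entropy H = −Σ pᵢ log₂ pᵢ = 2.8792 bits.
ΔRT = b·(H₀ − H) = 95 × 0.1208 = 11.47 ms.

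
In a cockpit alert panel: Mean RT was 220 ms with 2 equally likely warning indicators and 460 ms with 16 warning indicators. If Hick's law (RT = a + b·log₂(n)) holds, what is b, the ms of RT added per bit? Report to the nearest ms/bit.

The slope on a log₂ axis is (460 − 220) / (4 − 1) = 80 ms/bit.

80 ms/bit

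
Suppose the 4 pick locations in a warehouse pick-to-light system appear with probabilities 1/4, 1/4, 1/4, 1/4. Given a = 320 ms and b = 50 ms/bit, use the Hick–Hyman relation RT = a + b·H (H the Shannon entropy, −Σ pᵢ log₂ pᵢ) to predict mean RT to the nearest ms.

420 ms

H = −Σ pᵢ log₂ pᵢ = 0.25·2 + 0.25·2 + 0.25·2 + 0.25·2 = 2.000 bits.
RT = 320 + 50 × 2.000 = 420.00 ms.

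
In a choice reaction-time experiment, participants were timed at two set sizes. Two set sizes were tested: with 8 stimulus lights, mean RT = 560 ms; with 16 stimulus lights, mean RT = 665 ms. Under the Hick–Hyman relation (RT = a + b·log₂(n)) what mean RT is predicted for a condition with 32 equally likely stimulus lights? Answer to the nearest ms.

Fit slope and intercept:
  b = (665 − 560) / (log₂ 16 − log₂ 8) = 105 / (4 − 3) = 105 ms/bit
  a = 560 − 105 × 3 = 245 ms
Then RT(32) = 245 + 105 × log₂ 32 = 245 + 105 × 5 ≈ 770.000 ms.

770 ms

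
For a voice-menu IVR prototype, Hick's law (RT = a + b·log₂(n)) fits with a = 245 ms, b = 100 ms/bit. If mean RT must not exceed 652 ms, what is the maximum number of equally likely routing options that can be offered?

16

100·log₂ n ≤ 652 − 245 = 407, giving log₂ n ≤ 4.0700 and n ≤ 16.795. The largest whole number is 16.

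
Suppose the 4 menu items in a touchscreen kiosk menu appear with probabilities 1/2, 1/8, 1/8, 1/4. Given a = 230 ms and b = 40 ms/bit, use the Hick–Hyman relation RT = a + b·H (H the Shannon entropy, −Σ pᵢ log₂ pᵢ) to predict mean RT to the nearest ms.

Each term −pᵢ log₂ pᵢ: 0.5·1 + 0.125·3 + 0.125·3 + 0.25·2; summed, H = 1.750 bits.
Mean RT = a + bH = 230 + 40·1.750 = 300.00 ms.

300 ms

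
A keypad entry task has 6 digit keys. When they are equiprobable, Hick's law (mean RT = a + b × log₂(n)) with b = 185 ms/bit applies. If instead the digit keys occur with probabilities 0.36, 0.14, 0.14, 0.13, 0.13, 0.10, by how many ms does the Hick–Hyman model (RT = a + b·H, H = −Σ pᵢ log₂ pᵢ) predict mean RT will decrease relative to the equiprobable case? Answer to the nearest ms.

The RT saving is b·ΔH. Equiprobable H₀ = log₂(6) = 2.5850 bits; with the given probabilities H = 2.4223 bits.
b·(H₀ − H) = 185 × (2.5850 − 2.4223) = 30.09 ms.

30 ms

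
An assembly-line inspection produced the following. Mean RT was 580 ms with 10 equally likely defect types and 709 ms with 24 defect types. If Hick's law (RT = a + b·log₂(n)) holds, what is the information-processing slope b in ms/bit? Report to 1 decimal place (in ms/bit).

b = (RT₂ − RT₁)/(log₂ n₂ − log₂ n₁) = (709 − 580)/(4.5850 − 3.3219) = 102.135 ms/bit.

102.1 ms/bit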